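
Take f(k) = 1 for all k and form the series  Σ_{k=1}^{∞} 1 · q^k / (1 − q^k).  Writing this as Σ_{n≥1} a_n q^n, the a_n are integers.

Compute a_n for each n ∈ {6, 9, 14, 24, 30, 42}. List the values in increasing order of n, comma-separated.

4, 3, 4, 8, 8, 8

n=6: 6·1 3·2 2·3 1·6  f→[1+1+1+1]=4
d|9:{1,3,9}  Σf=1+1+1=3
d|14:{14,7,2,1}  Σf=1+1+1+1=4
n=24: 24·1 12·2 8·3 6·4 4·6 3·8 2·12 1·24  f→[1+1+1+1+1+1+1+1]=8
d|30:{30,15,10,6,5,3,2,1}  Σf=1+1+1+1+1+1+1+1=8
n=42: 42·1 21·2 14·3 7·6 6·7 3·14 2·21 1·42  f→[1+1+1+1+1+1+1+1]=8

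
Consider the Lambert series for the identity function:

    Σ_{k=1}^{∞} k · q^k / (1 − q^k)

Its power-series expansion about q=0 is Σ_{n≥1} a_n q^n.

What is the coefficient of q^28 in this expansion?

q^28  k|28↦f(k): 28:28 14:14 7:7 4:4 2:2 1:1  a_28=56

a_28 = 56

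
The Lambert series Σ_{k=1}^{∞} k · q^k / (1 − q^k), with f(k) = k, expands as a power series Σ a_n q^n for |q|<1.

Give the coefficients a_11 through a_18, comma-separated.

12, 28, 14, 24, 24, 31, 18, 39

d|11:{11,1}  Σf=11+1=12
n=12: 12·1 6·2 4·3 3·4 2·6 1·12  f→[12+6+4+3+2+1]=28
d|13:{1,13}  Σf=1+13=14
d|14:{14,7,2,1}  Σf=14+7+2+1=24
[q^15] f(1)=1,f(3)=3,f(5)=5,f(15)=15 ⇒ 24
[q^16] f(1)=1,f(2)=2,f(4)=4,f(8)=8,f(16)=16 ⇒ 31
[q^17] f(1)=1,f(17)=17 ⇒ 18
d|18:{1,2,3,6,9,18}  Σf=1+2+3+6+9+18=39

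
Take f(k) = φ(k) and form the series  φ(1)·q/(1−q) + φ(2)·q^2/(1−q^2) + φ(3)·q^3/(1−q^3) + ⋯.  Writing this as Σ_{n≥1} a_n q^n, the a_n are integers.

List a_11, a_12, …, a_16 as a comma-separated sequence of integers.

[q^11] φ(11)=10,φ(1)=1 ⇒ 11
q^12  k|12↦φ(k): 1:1 2:1 3:2 4:2 6:2 12:4  a_12=12
n=13: 1·13 13·1  φ→[1+12]=13
n=14: 14·1 7·2 2·7 1·14  φ→[6+6+1+1]=14
q^15  k|15↦φ(k): 1:1 3:2 5:4 15:8  a_15=15
d|16:{1,2,4,8,16}  Σφ=1+1+2+4+8=16

11, 12, 13, 14, 15, 16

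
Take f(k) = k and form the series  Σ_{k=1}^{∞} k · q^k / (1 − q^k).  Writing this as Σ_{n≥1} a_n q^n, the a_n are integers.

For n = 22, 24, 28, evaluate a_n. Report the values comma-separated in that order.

36, 60, 56

d|22:{1,2,11,22}  Σf=1+2+11+22=36
n=24: 24·1 12·2 8·3 6·4 4·6 3·8 2·12 1·24  f→[24+12+8+6+4+3+2+1]=60
[q^28] f(28)=28,f(14)=14,f(7)=7,f(4)=4,f(2)=2,f(1)=1 ⇒ 56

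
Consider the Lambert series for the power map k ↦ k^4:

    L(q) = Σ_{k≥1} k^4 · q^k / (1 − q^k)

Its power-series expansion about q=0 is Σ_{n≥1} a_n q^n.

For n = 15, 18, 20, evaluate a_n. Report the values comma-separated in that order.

[q^15] f(15)=50625,f(5)=625,f(3)=81,f(1)=1 ⇒ 51332
d|18:{1,2,3,6,9,18}  Σf=1+16+81+1296+6561+104976=112931
d|20:{20,10,5,4,2,1}  Σf=160000+10000+625+256+16+1=170898

51332, 112931, 170898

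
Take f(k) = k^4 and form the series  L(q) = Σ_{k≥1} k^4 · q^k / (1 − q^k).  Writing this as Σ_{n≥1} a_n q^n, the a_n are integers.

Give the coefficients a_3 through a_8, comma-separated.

82, 273, 626, 1394, 2402, 4369

n=3: 3·1 1·3  f→[81+1]=82
[q^4] f(4)=256,f(2)=16,f(1)=1 ⇒ 273
[q^5] f(1)=1,f(5)=625 ⇒ 626
d|6:{6,3,2,1}  Σf=1296+81+16+1=1394
[q^7] f(7)=2401,f(1)=1 ⇒ 2402
n=8: 8·1 4·2 2·4 1·8  f→[4096+256+16+1]=4369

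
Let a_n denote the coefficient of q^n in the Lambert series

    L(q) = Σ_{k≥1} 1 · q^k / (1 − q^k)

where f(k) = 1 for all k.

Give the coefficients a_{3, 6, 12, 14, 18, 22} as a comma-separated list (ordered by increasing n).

q^3  k|3↦f(k): 3:1 1:1  a_3=2
n=6: 6·1 3·2 2·3 1·6  f→[1+1+1+1]=4
d|12:{12,6,4,3,2,1}  Σf=1+1+1+1+1+1=6
q^14  k|14↦f(k): 1:1 2:1 7:1 14:1  a_14=4
n=18: 18·1 9·2 6·3 3·6 2·9 1·18  f→[1+1+1+1+1+1]=6
n=22: 1·22 2·11 11·2 22·1  f→[1+1+1+1]=4

2, 4, 6, 4, 6, 4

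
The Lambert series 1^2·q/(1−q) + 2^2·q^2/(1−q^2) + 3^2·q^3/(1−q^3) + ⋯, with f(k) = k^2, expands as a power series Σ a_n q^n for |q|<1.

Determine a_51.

a_51 = 2900

d|51:{51,17,3,1}  Σf=2601+289+9+1=2900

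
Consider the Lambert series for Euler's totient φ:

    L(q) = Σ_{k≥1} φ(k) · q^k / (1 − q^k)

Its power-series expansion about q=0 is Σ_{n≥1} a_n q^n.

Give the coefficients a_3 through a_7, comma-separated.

d|3:{3,1}  Σφ=2+1=3
[q^4] φ(1)=1,φ(2)=1,φ(4)=2 ⇒ 4
n=5: 5·1 1·5  φ→[4+1]=5
n=6: 6·1 3·2 2·3 1·6  φ→[2+2+1+1]=6
n=7: 1·7 7·1  φ→[1+6]=7

3, 4, 5, 6, 7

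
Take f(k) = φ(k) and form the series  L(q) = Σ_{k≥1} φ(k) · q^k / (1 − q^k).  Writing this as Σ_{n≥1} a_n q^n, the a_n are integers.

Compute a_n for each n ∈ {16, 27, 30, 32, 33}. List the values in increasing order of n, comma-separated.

[q^16] φ(1)=1,φ(2)=1,φ(4)=2,φ(8)=4,φ(16)=8 ⇒ 16
d|27:{27,9,3,1}  Σφ=18+6+2+1=27
d|30:{1,2,3,5,6,10,15,30}  Σφ=1+1+2+4+2+4+8+8=30
n=32: 32·1 16·2 8·4 4·8 2·16 1·32  φ→[16+8+4+2+1+1]=32
[q^33] φ(1)=1,φ(3)=2,φ(11)=10,φ(33)=20 ⇒ 33

16, 27, 30, 32, 33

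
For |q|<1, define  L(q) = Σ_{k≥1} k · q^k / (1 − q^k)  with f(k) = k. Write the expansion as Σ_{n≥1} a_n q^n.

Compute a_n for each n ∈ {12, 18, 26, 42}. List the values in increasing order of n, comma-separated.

28, 39, 42, 96

n=12: 12·1 6·2 4·3 3·4 2·6 1·12  f→[12+6+4+3+2+1]=28
d|18:{1,2,3,6,9,18}  Σf=1+2+3+6+9+18=39
[q^26] f(1)=1,f(2)=2,f(13)=13,f(26)=26 ⇒ 42
n=42: 1·42 2·21 3·14 6·7 7·6 14·3 21·2 42·1  f→[1+2+3+6+7+14+21+42]=96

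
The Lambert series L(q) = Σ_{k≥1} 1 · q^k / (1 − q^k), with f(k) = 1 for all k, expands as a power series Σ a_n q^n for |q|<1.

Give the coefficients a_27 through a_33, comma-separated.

4, 6, 2, 8, 2, 6, 4

d|27:{27,9,3,1}  Σf=1+1+1+1=4
[q^28] f(28)=1,f(14)=1,f(7)=1,f(4)=1,f(2)=1,f(1)=1 ⇒ 6
n=29: 1·29 29·1  f→[1+1]=2
n=30: 30·1 15·2 10·3 6·5 5·6 3·10 2·15 1·30  f→[1+1+1+1+1+1+1+1]=8
n=31: 1·31 31·1  f→[1+1]=2
n=32: 1·32 2·16 4·8 8·4 16·2 32·1  f→[1+1+1+1+1+1]=6
d|33:{1,3,11,33}  Σf=1+1+1+1=4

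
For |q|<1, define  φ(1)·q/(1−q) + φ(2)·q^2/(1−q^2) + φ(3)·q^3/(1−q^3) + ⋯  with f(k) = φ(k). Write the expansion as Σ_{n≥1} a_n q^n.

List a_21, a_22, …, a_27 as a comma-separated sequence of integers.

[q^21] φ(1)=1,φ(3)=2,φ(7)=6,φ(21)=12 ⇒ 21
[q^22] φ(1)=1,φ(2)=1,φ(11)=10,φ(22)=10 ⇒ 22
d|23:{23,1}  Σφ=22+1=23
q^24  k|24↦φ(k): 1:1 2:1 3:2 4:2 6:2 8:4 12:4 24:8  a_24=24
[q^25] φ(25)=20,φ(5)=4,φ(1)=1 ⇒ 25
q^26  k|26↦φ(k): 1:1 2:1 13:12 26:12  a_26=26
d|27:{1,3,9,27}  Σφ=1+2+6+18=27

21, 22, 23, 24, 25, 26, 27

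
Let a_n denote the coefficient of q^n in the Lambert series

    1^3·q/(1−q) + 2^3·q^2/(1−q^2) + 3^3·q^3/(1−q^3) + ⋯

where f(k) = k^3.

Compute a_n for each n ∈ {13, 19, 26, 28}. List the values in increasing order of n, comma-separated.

q^13  k|13↦f(k): 1:1 13:2197  a_13=2198
q^19  k|19↦f(k): 19:6859 1:1  a_19=6860
d|26:{1,2,13,26}  Σf=1+8+2197+17576=19782
[q^28] f(28)=21952,f(14)=2744,f(7)=343,f(4)=64,f(2)=8,f(1)=1 ⇒ 25112

2198, 6860, 19782, 25112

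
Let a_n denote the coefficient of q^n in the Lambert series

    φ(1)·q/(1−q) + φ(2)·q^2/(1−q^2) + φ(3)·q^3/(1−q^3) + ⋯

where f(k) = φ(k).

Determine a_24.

[q^24] φ(1)=1,φ(2)=1,φ(3)=2,φ(4)=2,φ(6)=2,φ(8)=4,φ(12)=4,φ(24)=8 ⇒ 24

a_24 = 24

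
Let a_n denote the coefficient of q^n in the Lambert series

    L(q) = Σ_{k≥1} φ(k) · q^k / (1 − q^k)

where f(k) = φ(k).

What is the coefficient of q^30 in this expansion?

q^30  k|30↦φ(k): 30:8 15:8 10:4 6:2 5:4 3:2 2:1 1:1  a_30=30

a_30 = 30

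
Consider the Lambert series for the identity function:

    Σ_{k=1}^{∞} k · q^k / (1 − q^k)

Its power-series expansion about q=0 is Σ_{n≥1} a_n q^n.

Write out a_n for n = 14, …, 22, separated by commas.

24, 24, 31, 18, 39, 20, 42, 32, 36

q^14  k|14↦f(k): 14:14 7:7 2:2 1:1  a_14=24
n=15: 15·1 5·3 3·5 1·15  f→[15+5+3+1]=24
q^16  k|16↦f(k): 1:1 2:2 4:4 8:8 16:16  a_16=31
q^17  k|17↦f(k): 1:1 17:17  a_17=18
[q^18] f(18)=18,f(9)=9,f(6)=6,f(3)=3,f(2)=2,f(1)=1 ⇒ 39
n=19: 1·19 19·1  f→[1+19]=20
d|20:{1,2,4,5,10,20}  Σf=1+2+4+5+10+20=42
n=21: 21·1 7·3 3·7 1·21  f→[21+7+3+1]=32
d|22:{1,2,11,22}  Σf=1+2+11+22=36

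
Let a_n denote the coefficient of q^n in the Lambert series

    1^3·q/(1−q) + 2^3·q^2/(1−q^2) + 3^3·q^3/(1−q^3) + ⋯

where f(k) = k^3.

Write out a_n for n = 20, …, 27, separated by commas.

9198, 9632, 11988, 12168, 16380, 15751, 19782, 20440

n=20: 20·1 10·2 5·4 4·5 2·10 1·20  f→[8000+1000+125+64+8+1]=9198
[q^21] f(1)=1,f(3)=27,f(7)=343,f(21)=9261 ⇒ 9632
d|22:{22,11,2,1}  Σf=10648+1331+8+1=11988
[q^23] f(1)=1,f(23)=12167 ⇒ 12168
n=24: 1·24 2·12 3·8 4·6 6·4 8·3 12·2 24·1  f→[1+8+27+64+216+512+1728+13824]=16380
q^25  k|25↦f(k): 25:15625 5:125 1:1  a_25=15751
[q^26] f(26)=17576,f(13)=2197,f(2)=8,f(1)=1 ⇒ 19782
[q^27] f(27)=19683,f(9)=729,f(3)=27,f(1)=1 ⇒ 20440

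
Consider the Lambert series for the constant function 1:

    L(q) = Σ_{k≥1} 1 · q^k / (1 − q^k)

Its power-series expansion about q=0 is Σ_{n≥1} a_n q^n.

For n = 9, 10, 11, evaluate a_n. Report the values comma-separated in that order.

3, 4, 2

d|9:{9,3,1}  Σf=1+1+1=3
[q^10] f(10)=1,f(5)=1,f(2)=1,f(1)=1 ⇒ 4
[q^11] f(1)=1,f(11)=1 ⇒ 2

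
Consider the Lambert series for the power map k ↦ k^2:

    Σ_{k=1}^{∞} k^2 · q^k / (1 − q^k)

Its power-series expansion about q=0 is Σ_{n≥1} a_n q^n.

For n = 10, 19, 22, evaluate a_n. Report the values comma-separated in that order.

q^10  k|10↦f(k): 1:1 2:4 5:25 10:100  a_10=130
d|19:{19,1}  Σf=361+1=362
d|22:{22,11,2,1}  Σf=484+121+4+1=610

130, 362, 610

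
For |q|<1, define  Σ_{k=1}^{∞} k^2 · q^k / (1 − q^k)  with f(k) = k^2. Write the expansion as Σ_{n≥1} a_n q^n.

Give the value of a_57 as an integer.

a_57 = 3620

q^57  k|57↦f(k): 57:3249 19:361 3:9 1:1  a_57=3620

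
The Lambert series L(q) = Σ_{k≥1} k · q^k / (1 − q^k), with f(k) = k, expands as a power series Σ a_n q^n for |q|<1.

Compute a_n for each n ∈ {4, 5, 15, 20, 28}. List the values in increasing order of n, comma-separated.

d|4:{4,2,1}  Σf=4+2+1=7
d|5:{1,5}  Σf=1+5=6
d|15:{1,3,5,15}  Σf=1+3+5+15=24
d|20:{20,10,5,4,2,1}  Σf=20+10+5+4+2+1=42
[q^28] f(1)=1,f(2)=2,f(4)=4,f(7)=7,f(14)=14,f(28)=28 ⇒ 56

7, 6, 24, 42, 56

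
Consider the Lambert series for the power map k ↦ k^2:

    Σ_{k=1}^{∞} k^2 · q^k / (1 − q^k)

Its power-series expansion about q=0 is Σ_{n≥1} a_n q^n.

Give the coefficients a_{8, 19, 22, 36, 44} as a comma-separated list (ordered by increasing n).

85, 362, 610, 1911, 2562

d|8:{8,4,2,1}  Σf=64+16+4+1=85
n=19: 1·19 19·1  f→[1+361]=362
q^22  k|22↦f(k): 1:1 2:4 11:121 22:484  a_22=610
d|36:{1,2,3,4,6,9,12,18,36}  Σf=1+4+9+16+36+81+144+324+1296=1911
n=44: 44·1 22·2 11·4 4·11 2·22 1·44  f→[1936+484+121+16+4+1]=2562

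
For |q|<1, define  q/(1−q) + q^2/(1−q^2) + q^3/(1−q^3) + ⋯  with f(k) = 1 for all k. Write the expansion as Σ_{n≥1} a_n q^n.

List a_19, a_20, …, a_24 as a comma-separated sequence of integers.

2, 6, 4, 4, 2, 8

q^19  k|19↦f(k): 19:1 1:1  a_19=2
n=20: 1·20 2·10 4·5 5·4 10·2 20·1  f→[1+1+1+1+1+1]=6
d|21:{21,7,3,1}  Σf=1+1+1+1=4
d|22:{22,11,2,1}  Σf=1+1+1+1=4
[q^23] f(1)=1,f(23)=1 ⇒ 2
d|24:{24,12,8,6,4,3,2,1}  Σf=1+1+1+1+1+1+1+1=8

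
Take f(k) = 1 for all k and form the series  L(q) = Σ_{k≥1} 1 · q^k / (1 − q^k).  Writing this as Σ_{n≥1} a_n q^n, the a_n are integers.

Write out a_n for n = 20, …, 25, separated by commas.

6, 4, 4, 2, 8, 3

n=20: 1·20 2·10 4·5 5·4 10·2 20·1  f→[1+1+1+1+1+1]=6
d|21:{1,3,7,21}  Σf=1+1+1+1=4
n=22: 1·22 2·11 11·2 22·1  f→[1+1+1+1]=4
d|23:{1,23}  Σf=1+1=2
n=24: 24·1 12·2 8·3 6·4 4·6 3·8 2·12 1·24  f→[1+1+1+1+1+1+1+1]=8
d|25:{25,5,1}  Σf=1+1+1=3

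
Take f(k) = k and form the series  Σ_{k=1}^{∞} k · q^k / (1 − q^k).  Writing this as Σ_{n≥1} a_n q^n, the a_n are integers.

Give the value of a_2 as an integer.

a_2 = 3

q^2  k|2↦f(k): 1:1 2:2  a_2=3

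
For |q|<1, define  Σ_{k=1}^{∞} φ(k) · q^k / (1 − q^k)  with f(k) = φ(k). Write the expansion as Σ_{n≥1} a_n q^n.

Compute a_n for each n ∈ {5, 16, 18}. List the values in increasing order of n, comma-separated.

[q^5] φ(5)=4,φ(1)=1 ⇒ 5
q^16  k|16↦φ(k): 1:1 2:1 4:2 8:4 16:8  a_16=16
q^18  k|18↦φ(k): 18:6 9:6 6:2 3:2 2:1 1:1  a_18=18

5, 16, 18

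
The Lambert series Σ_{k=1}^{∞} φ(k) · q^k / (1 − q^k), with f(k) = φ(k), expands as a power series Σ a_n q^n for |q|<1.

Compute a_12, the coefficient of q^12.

[q^12] φ(1)=1,φ(2)=1,φ(3)=2,φ(4)=2,φ(6)=2,φ(12)=4 ⇒ 12

a_12 = 12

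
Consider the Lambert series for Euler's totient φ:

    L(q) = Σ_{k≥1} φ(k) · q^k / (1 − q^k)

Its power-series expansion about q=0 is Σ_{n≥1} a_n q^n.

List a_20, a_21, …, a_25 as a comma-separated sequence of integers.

q^20  k|20↦φ(k): 20:8 10:4 5:4 4:2 2:1 1:1  a_20=20
[q^21] φ(1)=1,φ(3)=2,φ(7)=6,φ(21)=12 ⇒ 21
[q^22] φ(1)=1,φ(2)=1,φ(11)=10,φ(22)=10 ⇒ 22
q^23  k|23↦φ(k): 23:22 1:1  a_23=23
d|24:{1,2,3,4,6,8,12,24}  Σφ=1+1+2+2+2+4+4+8=24
n=25: 1·25 5·5 25·1  φ→[1+4+20]=25

20, 21, 22, 23, 24, 25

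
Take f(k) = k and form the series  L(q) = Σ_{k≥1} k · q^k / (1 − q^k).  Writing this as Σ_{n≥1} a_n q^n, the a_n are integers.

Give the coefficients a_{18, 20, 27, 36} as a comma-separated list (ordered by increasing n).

39, 42, 40, 91

d|18:{18,9,6,3,2,1}  Σf=18+9+6+3+2+1=39
q^20  k|20↦f(k): 1:1 2:2 4:4 5:5 10:10 20:20  a_20=42
q^27  k|27↦f(k): 1:1 3:3 9:9 27:27  a_27=40
[q^36] f(36)=36,f(18)=18,f(12)=12,f(9)=9,f(6)=6,f(4)=4,f(3)=3,f(2)=2,f(1)=1 ⇒ 91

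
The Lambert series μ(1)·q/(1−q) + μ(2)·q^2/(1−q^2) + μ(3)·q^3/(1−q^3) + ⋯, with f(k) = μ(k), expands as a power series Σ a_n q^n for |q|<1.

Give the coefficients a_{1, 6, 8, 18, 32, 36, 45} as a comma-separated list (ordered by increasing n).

d|1:{1}  Σμ=1=1
n=6: 1·6 2·3 3·2 6·1  μ→[1+(-1)+(-1)+1]=0
d|8:{8,4,2,1}  Σμ=0+0+(-1)+1=0
d|18:{1,2,3,6,9,18}  Σμ=1+(-1)+(-1)+1+0+0=0
q^32  k|32↦μ(k): 1:1 2:-1 4:0 8:0 16:0 32:0  a_32=0
n=36: 1·36 2·18 3·12 4·9 6·6 9·4 12·3 18·2 36·1  μ→[1+(-1)+(-1)+0+1+0+0+0+0]=0
n=45: 1·45 3·15 5·9 9·5 15·3 45·1  μ→[1+(-1)+(-1)+0+1+0]=0

1, 0, 0, 0, 0, 0, 0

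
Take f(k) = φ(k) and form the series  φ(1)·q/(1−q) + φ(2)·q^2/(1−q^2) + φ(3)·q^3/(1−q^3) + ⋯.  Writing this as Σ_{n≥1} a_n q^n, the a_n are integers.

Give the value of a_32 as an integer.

n=32: 1·32 2·16 4·8 8·4 16·2 32·1  φ→[1+1+2+4+8+16]=32

a_32 = 32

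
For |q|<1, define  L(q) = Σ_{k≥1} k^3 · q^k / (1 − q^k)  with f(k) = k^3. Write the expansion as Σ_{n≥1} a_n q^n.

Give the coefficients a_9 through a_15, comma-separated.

757, 1134, 1332, 2044, 2198, 3096, 3528

d|9:{1,3,9}  Σf=1+27+729=757
[q^10] f(10)=1000,f(5)=125,f(2)=8,f(1)=1 ⇒ 1134
n=11: 1·11 11·1  f→[1+1331]=1332
d|12:{1,2,3,4,6,12}  Σf=1+8+27+64+216+1728=2044
n=13: 13·1 1·13  f→[2197+1]=2198
d|14:{14,7,2,1}  Σf=2744+343+8+1=3096
d|15:{15,5,3,1}  Σf=3375+125+27+1=3528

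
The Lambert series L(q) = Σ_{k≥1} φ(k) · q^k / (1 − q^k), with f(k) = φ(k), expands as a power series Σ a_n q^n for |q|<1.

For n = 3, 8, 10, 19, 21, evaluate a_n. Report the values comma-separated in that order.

q^3  k|3↦φ(k): 1:1 3:2  a_3=3
d|8:{1,2,4,8}  Σφ=1+1+2+4=8
[q^10] φ(10)=4,φ(5)=4,φ(2)=1,φ(1)=1 ⇒ 10
q^19  k|19↦φ(k): 1:1 19:18  a_19=19
[q^21] φ(21)=12,φ(7)=6,φ(3)=2,φ(1)=1 ⇒ 21

3, 8, 10, 19, 21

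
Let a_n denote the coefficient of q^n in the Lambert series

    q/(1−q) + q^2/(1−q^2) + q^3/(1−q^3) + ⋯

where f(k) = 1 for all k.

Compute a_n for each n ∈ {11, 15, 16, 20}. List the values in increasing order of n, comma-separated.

d|11:{1,11}  Σf=1+1=2
d|15:{1,3,5,15}  Σf=1+1+1+1=4
q^16  k|16↦f(k): 16:1 8:1 4:1 2:1 1:1  a_16=5
d|20:{1,2,4,5,10,20}  Σf=1+1+1+1+1+1=6

2, 4, 5, 6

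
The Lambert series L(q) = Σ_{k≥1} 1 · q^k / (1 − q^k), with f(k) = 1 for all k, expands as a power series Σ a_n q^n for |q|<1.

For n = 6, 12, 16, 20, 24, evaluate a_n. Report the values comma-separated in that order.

d|6:{1,2,3,6}  Σf=1+1+1+1=4
[q^12] f(1)=1,f(2)=1,f(3)=1,f(4)=1,f(6)=1,f(12)=1 ⇒ 6
d|16:{1,2,4,8,16}  Σf=1+1+1+1+1=5
[q^20] f(20)=1,f(10)=1,f(5)=1,f(4)=1,f(2)=1,f(1)=1 ⇒ 6
[q^24] f(1)=1,f(2)=1,f(3)=1,f(4)=1,f(6)=1,f(8)=1,f(12)=1,f(24)=1 ⇒ 8

4, 6, 5, 6, 8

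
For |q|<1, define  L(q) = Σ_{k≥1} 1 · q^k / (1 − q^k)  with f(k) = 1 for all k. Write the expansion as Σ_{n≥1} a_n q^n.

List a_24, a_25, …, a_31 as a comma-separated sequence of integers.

n=24: 24·1 12·2 8·3 6·4 4·6 3·8 2·12 1·24  f→[1+1+1+1+1+1+1+1]=8
d|25:{1,5,25}  Σf=1+1+1=3
[q^26] f(26)=1,f(13)=1,f(2)=1,f(1)=1 ⇒ 4
n=27: 27·1 9·3 3·9 1·27  f→[1+1+1+1]=4
d|28:{1,2,4,7,14,28}  Σf=1+1+1+1+1+1=6
n=29: 29·1 1·29  f→[1+1]=2
q^30  k|30↦f(k): 1:1 2:1 3:1 5:1 6:1 10:1 15:1 30:1  a_30=8
d|31:{31,1}  Σf=1+1=2

8, 3, 4, 4, 6, 2, 8, 2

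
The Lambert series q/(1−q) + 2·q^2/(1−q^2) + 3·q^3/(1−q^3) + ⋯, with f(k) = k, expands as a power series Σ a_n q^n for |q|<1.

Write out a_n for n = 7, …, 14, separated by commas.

q^7  k|7↦f(k): 7:7 1:1  a_7=8
n=8: 8·1 4·2 2·4 1·8  f→[8+4+2+1]=15
q^9  k|9↦f(k): 9:9 3:3 1:1  a_9=13
[q^10] f(1)=1,f(2)=2,f(5)=5,f(10)=10 ⇒ 18
d|11:{1,11}  Σf=1+11=12
q^12  k|12↦f(k): 12:12 6:6 4:4 3:3 2:2 1:1  a_12=28
q^13  k|13↦f(k): 13:13 1:1  a_13=14
[q^14] f(14)=14,f(7)=7,f(2)=2,f(1)=1 ⇒ 24

8, 15, 13, 18, 12, 28, 14, 24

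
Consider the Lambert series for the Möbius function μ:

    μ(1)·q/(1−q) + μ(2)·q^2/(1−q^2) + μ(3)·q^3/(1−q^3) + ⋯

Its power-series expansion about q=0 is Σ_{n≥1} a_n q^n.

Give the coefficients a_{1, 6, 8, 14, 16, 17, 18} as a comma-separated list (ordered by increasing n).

q^1  k|1↦μ(k): 1:1  a_1=1
q^6  k|6↦μ(k): 6:1 3:-1 2:-1 1:1  a_6=0
[q^8] μ(1)=1,μ(2)=-1,μ(4)=0,μ(8)=0 ⇒ 0
d|14:{1,2,7,14}  Σμ=1+(-1)+(-1)+1=0
q^16  k|16↦μ(k): 16:0 8:0 4:0 2:-1 1:1  a_16=0
[q^17] μ(17)=-1,μ(1)=1 ⇒ 0
q^18  k|18↦μ(k): 1:1 2:-1 3:-1 6:1 9:0 18:0  a_18=0

1, 0, 0, 0, 0, 0, 0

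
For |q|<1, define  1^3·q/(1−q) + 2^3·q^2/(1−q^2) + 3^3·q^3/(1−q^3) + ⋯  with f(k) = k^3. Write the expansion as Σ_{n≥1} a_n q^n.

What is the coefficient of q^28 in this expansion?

a_28 = 25112

d|28:{1,2,4,7,14,28}  Σf=1+8+64+343+2744+21952=25112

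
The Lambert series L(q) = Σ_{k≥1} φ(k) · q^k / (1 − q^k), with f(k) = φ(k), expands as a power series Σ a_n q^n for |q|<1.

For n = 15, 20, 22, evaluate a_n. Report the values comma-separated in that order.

d|15:{1,3,5,15}  Σφ=1+2+4+8=15
n=20: 1·20 2·10 4·5 5·4 10·2 20·1  φ→[1+1+2+4+4+8]=20
q^22  k|22↦φ(k): 1:1 2:1 11:10 22:10  a_22=22

15, 20, 22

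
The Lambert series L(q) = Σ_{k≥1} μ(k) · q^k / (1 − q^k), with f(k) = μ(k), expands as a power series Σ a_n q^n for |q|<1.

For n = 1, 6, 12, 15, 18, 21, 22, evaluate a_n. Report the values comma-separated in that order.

1, 0, 0, 0, 0, 0, 0

d|1:{1}  Σμ=1=1
d|6:{6,3,2,1}  Σμ=1+(-1)+(-1)+1=0
q^12  k|12↦μ(k): 12:0 6:1 4:0 3:-1 2:-1 1:1  a_12=0
n=15: 1·15 3·5 5·3 15·1  μ→[1+(-1)+(-1)+1]=0
[q^18] μ(1)=1,μ(2)=-1,μ(3)=-1,μ(6)=1,μ(9)=0,μ(18)=0 ⇒ 0
d|21:{21,7,3,1}  Σμ=1+(-1)+(-1)+1=0
[q^22] μ(22)=1,μ(11)=-1,μ(2)=-1,μ(1)=1 ⇒ 0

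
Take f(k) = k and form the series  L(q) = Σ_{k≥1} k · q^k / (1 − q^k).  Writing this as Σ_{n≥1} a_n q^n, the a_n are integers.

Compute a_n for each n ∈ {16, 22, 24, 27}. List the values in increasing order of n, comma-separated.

[q^16] f(1)=1,f(2)=2,f(4)=4,f(8)=8,f(16)=16 ⇒ 31
q^22  k|22↦f(k): 1:1 2:2 11:11 22:22  a_22=36
q^24  k|24↦f(k): 24:24 12:12 8:8 6:6 4:4 3:3 2:2 1:1  a_24=60
q^27  k|27↦f(k): 1:1 3:3 9:9 27:27  a_27=40

31, 36, 60, 40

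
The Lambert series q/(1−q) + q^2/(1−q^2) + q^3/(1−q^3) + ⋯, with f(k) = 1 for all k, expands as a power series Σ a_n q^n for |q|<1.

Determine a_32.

d|32:{32,16,8,4,2,1}  Σf=1+1+1+1+1+1=6

a_32 = 6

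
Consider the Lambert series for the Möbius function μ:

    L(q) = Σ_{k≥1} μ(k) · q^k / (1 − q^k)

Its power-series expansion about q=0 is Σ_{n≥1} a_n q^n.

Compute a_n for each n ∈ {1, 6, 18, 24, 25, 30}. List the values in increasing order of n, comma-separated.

1, 0, 0, 0, 0, 0

q^1  k|1↦μ(k): 1:1  a_1=1
d|6:{6,3,2,1}  Σμ=1+(-1)+(-1)+1=0
[q^18] μ(18)=0,μ(9)=0,μ(6)=1,μ(3)=-1,μ(2)=-1,μ(1)=1 ⇒ 0
n=24: 24·1 12·2 8·3 6·4 4·6 3·8 2·12 1·24  μ→[0+0+0+1+0+(-1)+(-1)+1]=0
d|25:{1,5,25}  Σμ=1+(-1)+0=0
q^30  k|30↦μ(k): 30:-1 15:1 10:1 6:1 5:-1 3:-1 2:-1 1:1  a_30=0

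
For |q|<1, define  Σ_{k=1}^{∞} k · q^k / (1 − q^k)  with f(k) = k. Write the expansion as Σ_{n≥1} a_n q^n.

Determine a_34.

q^34  k|34↦f(k): 1:1 2:2 17:17 34:34  a_34=54

a_34 = 54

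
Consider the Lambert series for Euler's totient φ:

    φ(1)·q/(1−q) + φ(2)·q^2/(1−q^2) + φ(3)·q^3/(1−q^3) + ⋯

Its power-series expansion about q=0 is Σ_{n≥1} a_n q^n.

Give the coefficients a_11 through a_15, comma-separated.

d|11:{11,1}  Σφ=10+1=11
q^12  k|12↦φ(k): 12:4 6:2 4:2 3:2 2:1 1:1  a_12=12
q^13  k|13↦φ(k): 1:1 13:12  a_13=13
q^14  k|14↦φ(k): 1:1 2:1 7:6 14:6  a_14=14
n=15: 15·1 5·3 3·5 1·15  φ→[8+4+2+1]=15

11, 12, 13, 14, 15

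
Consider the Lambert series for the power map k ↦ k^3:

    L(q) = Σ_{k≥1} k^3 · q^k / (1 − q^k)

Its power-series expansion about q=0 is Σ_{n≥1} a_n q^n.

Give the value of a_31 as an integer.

[q^31] f(31)=29791,f(1)=1 ⇒ 29792

a_31 = 29792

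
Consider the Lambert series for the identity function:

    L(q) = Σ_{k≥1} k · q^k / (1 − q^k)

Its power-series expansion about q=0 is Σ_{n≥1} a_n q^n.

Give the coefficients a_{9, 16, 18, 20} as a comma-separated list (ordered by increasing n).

13, 31, 39, 42

[q^9] f(1)=1,f(3)=3,f(9)=9 ⇒ 13
n=16: 1·16 2·8 4·4 8·2 16·1  f→[1+2+4+8+16]=31
[q^18] f(1)=1,f(2)=2,f(3)=3,f(6)=6,f(9)=9,f(18)=18 ⇒ 39
n=20: 20·1 10·2 5·4 4·5 2·10 1·20  f→[20+10+5+4+2+1]=42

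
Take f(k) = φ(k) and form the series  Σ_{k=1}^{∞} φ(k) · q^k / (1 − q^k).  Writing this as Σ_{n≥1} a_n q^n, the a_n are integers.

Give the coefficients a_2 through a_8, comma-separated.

q^2  k|2↦φ(k): 2:1 1:1  a_2=2
[q^3] φ(1)=1,φ(3)=2 ⇒ 3
n=4: 4·1 2·2 1·4  φ→[2+1+1]=4
q^5  k|5↦φ(k): 5:4 1:1  a_5=5
n=6: 1·6 2·3 3·2 6·1  φ→[1+1+2+2]=6
q^7  k|7↦φ(k): 7:6 1:1  a_7=7
[q^8] φ(8)=4,φ(4)=2,φ(2)=1,φ(1)=1 ⇒ 8

2, 3, 4, 5, 6, 7, 8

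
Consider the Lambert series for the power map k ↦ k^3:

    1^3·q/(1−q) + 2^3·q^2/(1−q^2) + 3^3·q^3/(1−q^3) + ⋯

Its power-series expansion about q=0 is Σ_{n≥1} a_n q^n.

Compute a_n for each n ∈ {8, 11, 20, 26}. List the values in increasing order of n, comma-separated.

q^8  k|8↦f(k): 8:512 4:64 2:8 1:1  a_8=585
d|11:{1,11}  Σf=1+1331=1332
d|20:{20,10,5,4,2,1}  Σf=8000+1000+125+64+8+1=9198
d|26:{1,2,13,26}  Σf=1+8+2197+17576=19782

585, 1332, 9198, 19782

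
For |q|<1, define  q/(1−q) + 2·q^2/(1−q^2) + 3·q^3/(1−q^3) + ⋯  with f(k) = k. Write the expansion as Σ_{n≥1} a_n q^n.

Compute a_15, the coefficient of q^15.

q^15  k|15↦f(k): 1:1 3:3 5:5 15:15  a_15=24

a_15 = 24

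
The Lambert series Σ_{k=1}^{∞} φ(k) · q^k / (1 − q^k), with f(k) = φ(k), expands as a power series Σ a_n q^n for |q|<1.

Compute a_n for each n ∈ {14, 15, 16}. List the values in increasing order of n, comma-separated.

q^14  k|14↦φ(k): 1:1 2:1 7:6 14:6  a_14=14
q^15  k|15↦φ(k): 15:8 5:4 3:2 1:1  a_15=15
d|16:{1,2,4,8,16}  Σφ=1+1+2+4+8=16

14, 15, 16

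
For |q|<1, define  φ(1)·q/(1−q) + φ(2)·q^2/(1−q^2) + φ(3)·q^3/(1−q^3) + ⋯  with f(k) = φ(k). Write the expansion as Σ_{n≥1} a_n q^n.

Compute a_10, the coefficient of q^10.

q^10  k|10↦φ(k): 1:1 2:1 5:4 10:4  a_10=10

a_10 = 10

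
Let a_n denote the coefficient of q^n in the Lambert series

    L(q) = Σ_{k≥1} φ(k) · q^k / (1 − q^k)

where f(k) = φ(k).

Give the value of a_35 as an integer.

d|35:{1,5,7,35}  Σφ=1+4+6+24=35

a_35 = 35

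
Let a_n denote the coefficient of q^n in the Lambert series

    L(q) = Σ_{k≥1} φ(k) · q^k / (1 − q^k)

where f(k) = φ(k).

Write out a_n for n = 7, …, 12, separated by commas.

[q^7] φ(1)=1,φ(7)=6 ⇒ 7
n=8: 1·8 2·4 4·2 8·1  φ→[1+1+2+4]=8
[q^9] φ(9)=6,φ(3)=2,φ(1)=1 ⇒ 9
d|10:{1,2,5,10}  Σφ=1+1+4+4=10
q^11  k|11↦φ(k): 1:1 11:10  a_11=11
q^12  k|12↦φ(k): 12:4 6:2 4:2 3:2 2:1 1:1  a_12=12

7, 8, 9, 10, 11, 12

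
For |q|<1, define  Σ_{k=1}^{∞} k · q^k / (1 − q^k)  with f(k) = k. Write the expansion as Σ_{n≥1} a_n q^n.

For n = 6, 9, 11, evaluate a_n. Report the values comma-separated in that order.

12, 13, 12

n=6: 1·6 2·3 3·2 6·1  f→[1+2+3+6]=12
d|9:{1,3,9}  Σf=1+3+9=13
q^11  k|11↦f(k): 1:1 11:11  a_11=12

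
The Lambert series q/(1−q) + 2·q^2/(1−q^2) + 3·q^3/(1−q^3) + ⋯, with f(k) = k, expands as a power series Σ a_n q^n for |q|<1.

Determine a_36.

a_36 = 91

q^36  k|36↦f(k): 1:1 2:2 3:3 4:4 6:6 9:9 12:12 18:18 36:36  a_36=91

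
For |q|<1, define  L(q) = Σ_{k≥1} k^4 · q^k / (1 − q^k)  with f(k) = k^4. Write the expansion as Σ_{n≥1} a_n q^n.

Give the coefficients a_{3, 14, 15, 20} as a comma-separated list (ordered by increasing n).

q^3  k|3↦f(k): 3:81 1:1  a_3=82
n=14: 14·1 7·2 2·7 1·14  f→[38416+2401+16+1]=40834
d|15:{1,3,5,15}  Σf=1+81+625+50625=51332
q^20  k|20↦f(k): 1:1 2:16 4:256 5:625 10:10000 20:160000  a_20=170898

82, 40834, 51332, 170898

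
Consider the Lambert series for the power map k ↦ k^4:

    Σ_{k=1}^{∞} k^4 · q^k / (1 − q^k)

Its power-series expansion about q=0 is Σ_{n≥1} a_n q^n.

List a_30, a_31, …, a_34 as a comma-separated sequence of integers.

q^30  k|30↦f(k): 30:810000 15:50625 10:10000 6:1296 5:625 3:81 2:16 1:1  a_30=872644
d|31:{1,31}  Σf=1+923521=923522
d|32:{1,2,4,8,16,32}  Σf=1+16+256+4096+65536+1048576=1118481
[q^33] f(33)=1185921,f(11)=14641,f(3)=81,f(1)=1 ⇒ 1200644
d|34:{34,17,2,1}  Σf=1336336+83521+16+1=1419874

872644, 923522, 1118481, 1200644, 1419874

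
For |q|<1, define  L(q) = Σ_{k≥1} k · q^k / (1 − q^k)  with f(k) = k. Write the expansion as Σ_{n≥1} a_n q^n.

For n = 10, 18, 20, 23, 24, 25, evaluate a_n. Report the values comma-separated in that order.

n=10: 10·1 5·2 2·5 1·10  f→[10+5+2+1]=18
[q^18] f(18)=18,f(9)=9,f(6)=6,f(3)=3,f(2)=2,f(1)=1 ⇒ 39
[q^20] f(1)=1,f(2)=2,f(4)=4,f(5)=5,f(10)=10,f(20)=20 ⇒ 42
n=23: 23·1 1·23  f→[23+1]=24
[q^24] f(1)=1,f(2)=2,f(3)=3,f(4)=4,f(6)=6,f(8)=8,f(12)=12,f(24)=24 ⇒ 60
[q^25] f(25)=25,f(5)=5,f(1)=1 ⇒ 31

18, 39, 42, 24, 60, 31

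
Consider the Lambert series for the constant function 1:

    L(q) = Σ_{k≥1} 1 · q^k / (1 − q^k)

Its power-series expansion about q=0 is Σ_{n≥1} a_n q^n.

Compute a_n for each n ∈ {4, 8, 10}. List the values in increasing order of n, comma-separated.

[q^4] f(4)=1,f(2)=1,f(1)=1 ⇒ 3
n=8: 1·8 2·4 4·2 8·1  f→[1+1+1+1]=4
n=10: 10·1 5·2 2·5 1·10  f→[1+1+1+1]=4

3, 4, 4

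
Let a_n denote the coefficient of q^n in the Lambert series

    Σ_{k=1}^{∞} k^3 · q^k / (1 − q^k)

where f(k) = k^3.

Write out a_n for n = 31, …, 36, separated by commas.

29792, 37449, 37296, 44226, 43344, 55261

[q^31] f(1)=1,f(31)=29791 ⇒ 29792
q^32  k|32↦f(k): 1:1 2:8 4:64 8:512 16:4096 32:32768  a_32=37449
q^33  k|33↦f(k): 33:35937 11:1331 3:27 1:1  a_33=37296
[q^34] f(34)=39304,f(17)=4913,f(2)=8,f(1)=1 ⇒ 44226
q^35  k|35↦f(k): 35:42875 7:343 5:125 1:1  a_35=43344
n=36: 1·36 2·18 3·12 4·9 6·6 9·4 12·3 18·2 36·1  f→[1+8+27+64+216+729+1728+5832+46656]=55261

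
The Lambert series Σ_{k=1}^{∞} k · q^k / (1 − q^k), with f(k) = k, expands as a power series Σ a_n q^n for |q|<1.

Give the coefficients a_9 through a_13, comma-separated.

13, 18, 12, 28, 14

[q^9] f(9)=9,f(3)=3,f(1)=1 ⇒ 13
d|10:{1,2,5,10}  Σf=1+2+5+10=18
[q^11] f(11)=11,f(1)=1 ⇒ 12
q^12  k|12↦f(k): 1:1 2:2 3:3 4:4 6:6 12:12  a_12=28
q^13  k|13↦f(k): 13:13 1:1  a_13=14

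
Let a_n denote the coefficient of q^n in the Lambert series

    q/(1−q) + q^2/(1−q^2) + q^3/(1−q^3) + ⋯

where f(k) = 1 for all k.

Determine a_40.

a_40 = 8

n=40: 1·40 2·20 4·10 5·8 8·5 10·4 20·2 40·1  f→[1+1+1+1+1+1+1+1]=8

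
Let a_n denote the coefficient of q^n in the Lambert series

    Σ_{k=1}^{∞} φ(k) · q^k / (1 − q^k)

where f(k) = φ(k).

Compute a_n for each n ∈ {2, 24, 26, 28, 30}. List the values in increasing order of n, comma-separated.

n=2: 1·2 2·1  φ→[1+1]=2
n=24: 24·1 12·2 8·3 6·4 4·6 3·8 2·12 1·24  φ→[8+4+4+2+2+2+1+1]=24
n=26: 1·26 2·13 13·2 26·1  φ→[1+1+12+12]=26
[q^28] φ(28)=12,φ(14)=6,φ(7)=6,φ(4)=2,φ(2)=1,φ(1)=1 ⇒ 28
n=30: 1·30 2·15 3·10 5·6 6·5 10·3 15·2 30·1  φ→[1+1+2+4+2+4+8+8]=30

2, 24, 26, 28, 30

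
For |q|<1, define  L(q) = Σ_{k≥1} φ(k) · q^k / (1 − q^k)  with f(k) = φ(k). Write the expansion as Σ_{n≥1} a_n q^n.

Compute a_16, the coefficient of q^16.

q^16  k|16↦φ(k): 16:8 8:4 4:2 2:1 1:1  a_16=16

a_16 = 16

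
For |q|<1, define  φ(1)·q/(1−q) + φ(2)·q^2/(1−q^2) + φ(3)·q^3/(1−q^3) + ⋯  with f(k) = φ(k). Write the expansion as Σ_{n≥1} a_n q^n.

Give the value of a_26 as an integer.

d|26:{1,2,13,26}  Σφ=1+1+12+12=26

a_26 = 26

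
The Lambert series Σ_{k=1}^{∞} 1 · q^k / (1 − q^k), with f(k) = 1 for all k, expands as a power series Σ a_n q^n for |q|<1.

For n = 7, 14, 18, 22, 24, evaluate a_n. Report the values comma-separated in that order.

q^7  k|7↦f(k): 7:1 1:1  a_7=2
q^14  k|14↦f(k): 1:1 2:1 7:1 14:1  a_14=4
d|18:{18,9,6,3,2,1}  Σf=1+1+1+1+1+1=6
d|22:{1,2,11,22}  Σf=1+1+1+1=4
d|24:{1,2,3,4,6,8,12,24}  Σf=1+1+1+1+1+1+1+1=8

2, 4, 6, 4, 8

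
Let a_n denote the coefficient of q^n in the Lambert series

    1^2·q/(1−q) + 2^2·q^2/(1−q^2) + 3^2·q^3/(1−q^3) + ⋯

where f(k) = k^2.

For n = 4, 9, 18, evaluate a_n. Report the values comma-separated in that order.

21, 91, 455

d|4:{1,2,4}  Σf=1+4+16=21
n=9: 9·1 3·3 1·9  f→[81+9+1]=91
[q^18] f(1)=1,f(2)=4,f(3)=9,f(6)=36,f(9)=81,f(18)=324 ⇒ 455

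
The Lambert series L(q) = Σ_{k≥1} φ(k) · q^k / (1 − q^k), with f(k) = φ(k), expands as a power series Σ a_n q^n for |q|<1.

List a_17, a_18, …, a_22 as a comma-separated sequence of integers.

q^17  k|17↦φ(k): 17:16 1:1  a_17=17
n=18: 18·1 9·2 6·3 3·6 2·9 1·18  φ→[6+6+2+2+1+1]=18
d|19:{19,1}  Σφ=18+1=19
n=20: 1·20 2·10 4·5 5·4 10·2 20·1  φ→[1+1+2+4+4+8]=20
n=21: 21·1 7·3 3·7 1·21  φ→[12+6+2+1]=21
q^22  k|22↦φ(k): 1:1 2:1 11:10 22:10  a_22=22

17, 18, 19, 20, 21, 22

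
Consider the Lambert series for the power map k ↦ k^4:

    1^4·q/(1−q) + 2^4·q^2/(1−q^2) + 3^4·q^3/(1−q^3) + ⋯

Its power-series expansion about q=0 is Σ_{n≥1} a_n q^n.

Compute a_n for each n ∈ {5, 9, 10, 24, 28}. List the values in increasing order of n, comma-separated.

626, 6643, 10642, 358258, 655746

n=5: 1·5 5·1  f→[1+625]=626
[q^9] f(9)=6561,f(3)=81,f(1)=1 ⇒ 6643
q^10  k|10↦f(k): 1:1 2:16 5:625 10:10000  a_10=10642
[q^24] f(24)=331776,f(12)=20736,f(8)=4096,f(6)=1296,f(4)=256,f(3)=81,f(2)=16,f(1)=1 ⇒ 358258
[q^28] f(28)=614656,f(14)=38416,f(7)=2401,f(4)=256,f(2)=16,f(1)=1 ⇒ 655746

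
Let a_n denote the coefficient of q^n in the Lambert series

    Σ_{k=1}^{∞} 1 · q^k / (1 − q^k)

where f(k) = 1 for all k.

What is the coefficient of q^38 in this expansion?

q^38  k|38↦f(k): 1:1 2:1 19:1 38:1  a_38=4

a_38 = 4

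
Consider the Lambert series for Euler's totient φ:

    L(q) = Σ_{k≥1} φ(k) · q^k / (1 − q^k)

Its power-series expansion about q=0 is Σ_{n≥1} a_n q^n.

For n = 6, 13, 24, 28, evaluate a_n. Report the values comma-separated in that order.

[q^6] φ(6)=2,φ(3)=2,φ(2)=1,φ(1)=1 ⇒ 6
q^13  k|13↦φ(k): 1:1 13:12  a_13=13
[q^24] φ(24)=8,φ(12)=4,φ(8)=4,φ(6)=2,φ(4)=2,φ(3)=2,φ(2)=1,φ(1)=1 ⇒ 24
q^28  k|28↦φ(k): 28:12 14:6 7:6 4:2 2:1 1:1  a_28=28

6, 13, 24, 28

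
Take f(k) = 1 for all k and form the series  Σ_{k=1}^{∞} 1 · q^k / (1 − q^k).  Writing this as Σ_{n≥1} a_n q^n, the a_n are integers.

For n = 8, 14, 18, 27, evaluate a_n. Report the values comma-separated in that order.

4, 4, 6, 4

q^8  k|8↦f(k): 8:1 4:1 2:1 1:1  a_8=4
d|14:{14,7,2,1}  Σf=1+1+1+1=4
q^18  k|18↦f(k): 18:1 9:1 6:1 3:1 2:1 1:1  a_18=6
q^27  k|27↦f(k): 1:1 3:1 9:1 27:1  a_27=4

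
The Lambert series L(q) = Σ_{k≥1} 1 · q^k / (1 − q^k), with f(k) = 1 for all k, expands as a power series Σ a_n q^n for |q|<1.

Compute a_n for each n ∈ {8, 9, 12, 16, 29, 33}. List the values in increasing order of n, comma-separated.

[q^8] f(1)=1,f(2)=1,f(4)=1,f(8)=1 ⇒ 4
q^9  k|9↦f(k): 9:1 3:1 1:1  a_9=3
n=12: 12·1 6·2 4·3 3·4 2·6 1·12  f→[1+1+1+1+1+1]=6
d|16:{1,2,4,8,16}  Σf=1+1+1+1+1=5
q^29  k|29↦f(k): 1:1 29:1  a_29=2
d|33:{33,11,3,1}  Σf=1+1+1+1=4

4, 3, 6, 5, 2, 4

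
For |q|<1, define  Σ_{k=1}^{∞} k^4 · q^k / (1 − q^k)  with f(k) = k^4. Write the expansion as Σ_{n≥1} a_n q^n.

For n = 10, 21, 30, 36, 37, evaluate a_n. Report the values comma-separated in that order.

q^10  k|10↦f(k): 1:1 2:16 5:625 10:10000  a_10=10642
[q^21] f(21)=194481,f(7)=2401,f(3)=81,f(1)=1 ⇒ 196964
n=30: 1·30 2·15 3·10 5·6 6·5 10·3 15·2 30·1  f→[1+16+81+625+1296+10000+50625+810000]=872644
d|36:{1,2,3,4,6,9,12,18,36}  Σf=1+16+81+256+1296+6561+20736+104976+1679616=1813539
n=37: 1·37 37·1  f→[1+1874161]=1874162

10642, 196964, 872644, 1813539, 1874162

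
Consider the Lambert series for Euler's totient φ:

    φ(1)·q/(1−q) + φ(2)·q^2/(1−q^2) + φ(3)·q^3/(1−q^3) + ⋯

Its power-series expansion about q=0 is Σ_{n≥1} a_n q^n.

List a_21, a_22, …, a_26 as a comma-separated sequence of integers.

d|21:{21,7,3,1}  Σφ=12+6+2+1=21
d|22:{22,11,2,1}  Σφ=10+10+1+1=22
q^23  k|23↦φ(k): 23:22 1:1  a_23=23
n=24: 24·1 12·2 8·3 6·4 4·6 3·8 2·12 1·24  φ→[8+4+4+2+2+2+1+1]=24
n=25: 25·1 5·5 1·25  φ→[20+4+1]=25
[q^26] φ(26)=12,φ(13)=12,φ(2)=1,φ(1)=1 ⇒ 26

21, 22, 23, 24, 25, 26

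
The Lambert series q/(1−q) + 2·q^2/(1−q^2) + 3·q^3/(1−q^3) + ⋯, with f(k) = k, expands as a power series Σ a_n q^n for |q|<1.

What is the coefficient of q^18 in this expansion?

n=18: 18·1 9·2 6·3 3·6 2·9 1·18  f→[18+9+6+3+2+1]=39

a_18 = 39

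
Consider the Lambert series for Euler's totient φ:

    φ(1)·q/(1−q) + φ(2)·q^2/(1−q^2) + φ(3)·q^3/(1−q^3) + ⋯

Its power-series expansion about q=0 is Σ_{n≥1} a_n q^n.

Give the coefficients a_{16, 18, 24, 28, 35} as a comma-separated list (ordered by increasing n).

n=16: 1·16 2·8 4·4 8·2 16·1  φ→[1+1+2+4+8]=16
[q^18] φ(18)=6,φ(9)=6,φ(6)=2,φ(3)=2,φ(2)=1,φ(1)=1 ⇒ 18
q^24  k|24↦φ(k): 24:8 12:4 8:4 6:2 4:2 3:2 2:1 1:1  a_24=24
d|28:{28,14,7,4,2,1}  Σφ=12+6+6+2+1+1=28
q^35  k|35↦φ(k): 1:1 5:4 7:6 35:24  a_35=35

16, 18, 24, 28, 35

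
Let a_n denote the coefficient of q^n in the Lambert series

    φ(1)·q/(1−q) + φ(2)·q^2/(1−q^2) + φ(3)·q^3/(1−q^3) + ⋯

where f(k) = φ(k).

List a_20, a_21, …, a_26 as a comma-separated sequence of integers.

n=20: 20·1 10·2 5·4 4·5 2·10 1·20  φ→[8+4+4+2+1+1]=20
d|21:{1,3,7,21}  Σφ=1+2+6+12=21
n=22: 22·1 11·2 2·11 1·22  φ→[10+10+1+1]=22
q^23  k|23↦φ(k): 1:1 23:22  a_23=23
n=24: 24·1 12·2 8·3 6·4 4·6 3·8 2·12 1·24  φ→[8+4+4+2+2+2+1+1]=24
[q^25] φ(1)=1,φ(5)=4,φ(25)=20 ⇒ 25
d|26:{26,13,2,1}  Σφ=12+12+1+1=26

20, 21, 22, 23, 24, 25, 26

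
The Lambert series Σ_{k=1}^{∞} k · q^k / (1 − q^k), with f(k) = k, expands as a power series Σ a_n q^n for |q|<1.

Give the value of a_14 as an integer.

q^14  k|14↦f(k): 1:1 2:2 7:7 14:14  a_14=24

a_14 = 24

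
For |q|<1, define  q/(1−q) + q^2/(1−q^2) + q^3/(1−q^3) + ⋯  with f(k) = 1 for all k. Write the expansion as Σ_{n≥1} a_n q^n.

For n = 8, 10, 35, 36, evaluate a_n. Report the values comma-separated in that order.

q^8  k|8↦f(k): 1:1 2:1 4:1 8:1  a_8=4
q^10  k|10↦f(k): 10:1 5:1 2:1 1:1  a_10=4
q^35  k|35↦f(k): 35:1 7:1 5:1 1:1  a_35=4
[q^36] f(36)=1,f(18)=1,f(12)=1,f(9)=1,f(6)=1,f(4)=1,f(3)=1,f(2)=1,f(1)=1 ⇒ 9

4, 4, 4, 9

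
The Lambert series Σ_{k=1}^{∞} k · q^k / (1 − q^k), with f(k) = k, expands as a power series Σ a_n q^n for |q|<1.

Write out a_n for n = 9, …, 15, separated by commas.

n=9: 9·1 3·3 1·9  f→[9+3+1]=13
q^10  k|10↦f(k): 10:10 5:5 2:2 1:1  a_10=18
q^11  k|11↦f(k): 11:11 1:1  a_11=12
n=12: 1·12 2·6 3·4 4·3 6·2 12·1  f→[1+2+3+4+6+12]=28
[q^13] f(13)=13,f(1)=1 ⇒ 14
q^14  k|14↦f(k): 14:14 7:7 2:2 1:1  a_14=24
[q^15] f(15)=15,f(5)=5,f(3)=3,f(1)=1 ⇒ 24

13, 18, 12, 28, 14, 24, 24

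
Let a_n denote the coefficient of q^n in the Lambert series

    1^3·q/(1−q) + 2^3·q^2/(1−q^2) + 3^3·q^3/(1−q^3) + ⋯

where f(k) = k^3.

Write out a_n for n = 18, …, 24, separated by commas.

6813, 6860, 9198, 9632, 11988, 12168, 16380

q^18  k|18↦f(k): 1:1 2:8 3:27 6:216 9:729 18:5832  a_18=6813
d|19:{1,19}  Σf=1+6859=6860
q^20  k|20↦f(k): 1:1 2:8 4:64 5:125 10:1000 20:8000  a_20=9198
q^21  k|21↦f(k): 1:1 3:27 7:343 21:9261  a_21=9632
n=22: 1·22 2·11 11·2 22·1  f→[1+8+1331+10648]=11988
[q^23] f(23)=12167,f(1)=1 ⇒ 12168
n=24: 24·1 12·2 8·3 6·4 4·6 3·8 2·12 1·24  f→[13824+1728+512+216+64+27+8+1]=16380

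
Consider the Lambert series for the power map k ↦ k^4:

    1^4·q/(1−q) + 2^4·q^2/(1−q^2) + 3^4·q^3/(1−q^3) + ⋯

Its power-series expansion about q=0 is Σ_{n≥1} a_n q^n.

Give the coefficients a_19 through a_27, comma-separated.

130322, 170898, 196964, 248914, 279842, 358258, 391251, 485554, 538084

d|19:{1,19}  Σf=1+130321=130322
[q^20] f(1)=1,f(2)=16,f(4)=256,f(5)=625,f(10)=10000,f(20)=160000 ⇒ 170898
n=21: 21·1 7·3 3·7 1·21  f→[194481+2401+81+1]=196964
n=22: 1·22 2·11 11·2 22·1  f→[1+16+14641+234256]=248914
n=23: 1·23 23·1  f→[1+279841]=279842
q^24  k|24↦f(k): 24:331776 12:20736 8:4096 6:1296 4:256 3:81 2:16 1:1  a_24=358258
q^25  k|25↦f(k): 25:390625 5:625 1:1  a_25=391251
[q^26] f(26)=456976,f(13)=28561,f(2)=16,f(1)=1 ⇒ 485554
n=27: 1·27 3·9 9·3 27·1  f→[1+81+6561+531441]=538084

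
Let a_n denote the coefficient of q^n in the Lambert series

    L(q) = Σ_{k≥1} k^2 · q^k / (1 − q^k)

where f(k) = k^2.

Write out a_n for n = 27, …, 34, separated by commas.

820, 1050, 842, 1300, 962, 1365, 1220, 1450

n=27: 27·1 9·3 3·9 1·27  f→[729+81+9+1]=820
q^28  k|28↦f(k): 28:784 14:196 7:49 4:16 2:4 1:1  a_28=1050
q^29  k|29↦f(k): 1:1 29:841  a_29=842
d|30:{1,2,3,5,6,10,15,30}  Σf=1+4+9+25+36+100+225+900=1300
d|31:{31,1}  Σf=961+1=962
[q^32] f(1)=1,f(2)=4,f(4)=16,f(8)=64,f(16)=256,f(32)=1024 ⇒ 1365
q^33  k|33↦f(k): 33:1089 11:121 3:9 1:1  a_33=1220
n=34: 34·1 17·2 2·17 1·34  f→[1156+289+4+1]=1450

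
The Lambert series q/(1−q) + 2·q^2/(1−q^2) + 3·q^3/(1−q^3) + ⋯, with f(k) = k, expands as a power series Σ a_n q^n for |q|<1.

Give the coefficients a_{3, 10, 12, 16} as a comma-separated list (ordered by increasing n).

4, 18, 28, 31

n=3: 3·1 1·3  f→[3+1]=4
n=10: 1·10 2·5 5·2 10·1  f→[1+2+5+10]=18
d|12:{1,2,3,4,6,12}  Σf=1+2+3+4+6+12=28
d|16:{1,2,4,8,16}  Σf=1+2+4+8+16=31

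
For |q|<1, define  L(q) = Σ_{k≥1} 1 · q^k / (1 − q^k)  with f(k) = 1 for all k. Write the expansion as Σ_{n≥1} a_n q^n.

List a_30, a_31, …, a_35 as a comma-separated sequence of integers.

d|30:{1,2,3,5,6,10,15,30}  Σf=1+1+1+1+1+1+1+1=8
d|31:{1,31}  Σf=1+1=2
d|32:{1,2,4,8,16,32}  Σf=1+1+1+1+1+1=6
d|33:{33,11,3,1}  Σf=1+1+1+1=4
q^34  k|34↦f(k): 34:1 17:1 2:1 1:1  a_34=4
[q^35] f(35)=1,f(7)=1,f(5)=1,f(1)=1 ⇒ 4

8, 2, 6, 4, 4, 4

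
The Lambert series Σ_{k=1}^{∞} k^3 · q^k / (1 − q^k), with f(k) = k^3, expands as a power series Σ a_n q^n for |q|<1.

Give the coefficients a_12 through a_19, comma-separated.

[q^12] f(12)=1728,f(6)=216,f(4)=64,f(3)=27,f(2)=8,f(1)=1 ⇒ 2044
q^13  k|13↦f(k): 13:2197 1:1  a_13=2198
[q^14] f(1)=1,f(2)=8,f(7)=343,f(14)=2744 ⇒ 3096
d|15:{15,5,3,1}  Σf=3375+125+27+1=3528
n=16: 1·16 2·8 4·4 8·2 16·1  f→[1+8+64+512+4096]=4681
n=17: 1·17 17·1  f→[1+4913]=4914
n=18: 18·1 9·2 6·3 3·6 2·9 1·18  f→[5832+729+216+27+8+1]=6813
d|19:{19,1}  Σf=6859+1=6860

2044, 2198, 3096, 3528, 4681, 4914, 6813, 6860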